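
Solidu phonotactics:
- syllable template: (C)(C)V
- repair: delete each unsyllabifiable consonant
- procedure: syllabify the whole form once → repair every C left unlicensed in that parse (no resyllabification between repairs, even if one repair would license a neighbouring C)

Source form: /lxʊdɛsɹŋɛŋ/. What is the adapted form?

The consonants /s/, /ŋ/ cannot be parsed into a legal (C)(C)V syllable (no codas are permitted; onsets may contain at most 2 consonants).
Deletion applies to /s/, /ŋ/.

lxʊdɛɹŋɛ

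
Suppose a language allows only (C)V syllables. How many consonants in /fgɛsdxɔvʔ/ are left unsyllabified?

5

Syllabifying with onset maximization leaves /f/, /s/, /d/, /v/, /ʔ/ stranded (no codas are permitted; onsets are limited to one consonant).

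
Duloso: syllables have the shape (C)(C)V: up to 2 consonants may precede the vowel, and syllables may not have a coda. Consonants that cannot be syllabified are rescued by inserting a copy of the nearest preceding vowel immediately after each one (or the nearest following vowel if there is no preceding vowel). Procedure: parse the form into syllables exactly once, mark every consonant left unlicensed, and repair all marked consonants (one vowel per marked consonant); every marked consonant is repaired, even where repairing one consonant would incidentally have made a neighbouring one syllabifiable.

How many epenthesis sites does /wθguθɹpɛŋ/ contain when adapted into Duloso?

The unsyllabifiable consonants are /w/, /θ/, /ŋ/; each receives one epenthetic vowel.

3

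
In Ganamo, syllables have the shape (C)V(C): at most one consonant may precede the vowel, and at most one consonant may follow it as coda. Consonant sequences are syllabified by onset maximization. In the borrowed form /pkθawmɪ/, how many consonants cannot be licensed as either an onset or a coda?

Syllabifying with onset maximization leaves /p/, /k/ stranded (at most one coda consonant is licensed; onsets are limited to one consonant).

2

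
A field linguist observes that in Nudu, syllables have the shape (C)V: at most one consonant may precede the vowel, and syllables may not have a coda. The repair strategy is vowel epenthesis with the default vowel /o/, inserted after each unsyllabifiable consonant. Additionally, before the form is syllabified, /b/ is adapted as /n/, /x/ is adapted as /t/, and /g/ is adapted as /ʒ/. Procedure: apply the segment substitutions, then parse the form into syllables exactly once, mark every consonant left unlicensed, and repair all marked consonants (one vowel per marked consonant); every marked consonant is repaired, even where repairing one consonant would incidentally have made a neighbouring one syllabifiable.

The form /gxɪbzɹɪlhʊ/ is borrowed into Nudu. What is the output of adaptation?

Substitution: /g/ → /ʒ/, /x/ → /t/, /b/ → /n/, giving /ʒtɪnzɹɪlhʊ/.
Under (C)V, the unsyllabifiable consonants are /ʒ/, /n/, /z/, /l/ (no codas are permitted; onsets are limited to one consonant).
Inserting the epenthetic vowel yields /ʒ/ → /ʒo/, /n/ → /no/, /z/ → /zo/, /l/ → /lo/.

ʒotɪnozoɹɪlohʊ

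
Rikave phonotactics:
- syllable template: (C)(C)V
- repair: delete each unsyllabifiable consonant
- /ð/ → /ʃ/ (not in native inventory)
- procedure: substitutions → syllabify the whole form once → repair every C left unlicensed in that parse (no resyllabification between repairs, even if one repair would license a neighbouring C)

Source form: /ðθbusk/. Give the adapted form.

Substitution: /ð/ → /ʃ/, giving /ʃθbusk/.
Under (C)(C)V, the unsyllabifiable consonants are /ʃ/, /s/, /k/ (no codas are permitted; onsets may contain at most 2 consonants).
Each unlicensed consonant is deleted: /ʃ/, /s/, /k/.

θbu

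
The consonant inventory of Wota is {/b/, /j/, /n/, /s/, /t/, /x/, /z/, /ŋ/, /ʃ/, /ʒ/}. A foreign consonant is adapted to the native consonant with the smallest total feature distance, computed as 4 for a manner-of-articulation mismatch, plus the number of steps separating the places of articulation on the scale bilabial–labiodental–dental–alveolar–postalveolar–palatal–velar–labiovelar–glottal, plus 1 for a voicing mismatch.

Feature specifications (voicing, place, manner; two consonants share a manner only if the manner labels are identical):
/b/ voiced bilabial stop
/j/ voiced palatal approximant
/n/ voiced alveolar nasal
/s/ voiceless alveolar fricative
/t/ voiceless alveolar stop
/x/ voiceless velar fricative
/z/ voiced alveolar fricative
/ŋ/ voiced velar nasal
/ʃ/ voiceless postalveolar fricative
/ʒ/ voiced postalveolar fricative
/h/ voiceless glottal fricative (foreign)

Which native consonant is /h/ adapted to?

/x/ is closest: same manner (fricative), place distance 2 (glottal→velar), same voicing; total 2. Next closest is /ʃ/ at distance 4.

x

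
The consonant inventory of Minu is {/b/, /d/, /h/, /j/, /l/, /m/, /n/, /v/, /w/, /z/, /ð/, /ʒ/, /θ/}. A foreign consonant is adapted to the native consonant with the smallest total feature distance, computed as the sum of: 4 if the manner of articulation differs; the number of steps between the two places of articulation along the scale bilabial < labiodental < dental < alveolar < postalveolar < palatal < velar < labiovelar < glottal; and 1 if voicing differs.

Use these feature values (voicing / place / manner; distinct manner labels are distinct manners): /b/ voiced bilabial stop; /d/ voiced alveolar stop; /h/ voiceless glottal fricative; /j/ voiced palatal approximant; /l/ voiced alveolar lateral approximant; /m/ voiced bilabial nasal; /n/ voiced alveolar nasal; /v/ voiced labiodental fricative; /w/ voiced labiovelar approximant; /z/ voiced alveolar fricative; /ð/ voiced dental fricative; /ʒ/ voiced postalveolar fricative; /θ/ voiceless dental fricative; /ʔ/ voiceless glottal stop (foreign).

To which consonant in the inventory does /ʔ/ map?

/h/ is closest: manner differs (stop→fricative, +4), place distance 0 (glottal→glottal), same voicing; total 4. Next closest is /d/ at distance 6.

h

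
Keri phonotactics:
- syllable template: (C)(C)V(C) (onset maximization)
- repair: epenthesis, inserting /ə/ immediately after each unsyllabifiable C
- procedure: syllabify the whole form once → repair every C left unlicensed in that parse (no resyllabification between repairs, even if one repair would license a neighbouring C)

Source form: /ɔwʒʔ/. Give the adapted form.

Syllabifying with onset maximization leaves /ʒ/, /ʔ/ stranded (at most one coda consonant is licensed; onsets may contain at most 2 consonants).
Epenthesis after each stranded consonant: /ʒ/ → /ʒə/, /ʔ/ → /ʔə/.

ɔwʒəʔə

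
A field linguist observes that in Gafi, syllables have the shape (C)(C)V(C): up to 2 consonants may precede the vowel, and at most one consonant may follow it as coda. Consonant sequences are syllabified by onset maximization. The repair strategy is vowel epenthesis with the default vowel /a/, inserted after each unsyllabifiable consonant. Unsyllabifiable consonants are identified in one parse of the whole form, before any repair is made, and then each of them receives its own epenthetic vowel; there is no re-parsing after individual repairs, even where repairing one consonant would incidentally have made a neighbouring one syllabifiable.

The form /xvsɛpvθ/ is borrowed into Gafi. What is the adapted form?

xavsɛpvaθa

Syllabifying with onset maximization leaves /x/, /v/, /θ/ stranded (at most one coda consonant is licensed; onsets may contain at most 2 consonants).
Inserting the epenthetic vowel yields /x/ → /xa/, /v/ → /va/, /θ/ → /θa/.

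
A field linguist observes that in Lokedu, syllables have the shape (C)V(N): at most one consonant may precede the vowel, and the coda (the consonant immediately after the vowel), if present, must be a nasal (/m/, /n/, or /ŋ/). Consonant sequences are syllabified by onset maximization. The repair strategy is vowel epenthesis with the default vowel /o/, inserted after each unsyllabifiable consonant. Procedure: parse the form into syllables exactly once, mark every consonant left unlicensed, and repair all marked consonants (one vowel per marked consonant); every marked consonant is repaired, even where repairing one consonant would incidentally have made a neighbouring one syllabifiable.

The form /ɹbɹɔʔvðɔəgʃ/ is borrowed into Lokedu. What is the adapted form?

Syllabifying with onset maximization leaves /ɹ/, /b/, /ʔ/, /v/, /g/, /ʃ/ stranded (only a nasal (/m/, /n/, or /ŋ/) is licensed in coda position; onsets are limited to one consonant).
Inserting the epenthetic vowel yields /ɹ/ → /ɹo/, /b/ → /bo/, /ʔ/ → /ʔo/, /v/ → /vo/, /g/ → /go/, /ʃ/ → /ʃo/.

ɹoboɹɔʔovoðɔəgoʃo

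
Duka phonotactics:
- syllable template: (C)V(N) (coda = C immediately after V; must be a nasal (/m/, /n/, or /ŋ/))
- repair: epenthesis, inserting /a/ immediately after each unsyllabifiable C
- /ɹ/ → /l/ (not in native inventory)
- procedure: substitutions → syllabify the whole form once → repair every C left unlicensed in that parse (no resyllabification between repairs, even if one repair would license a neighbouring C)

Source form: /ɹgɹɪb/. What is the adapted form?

lagalɪba

Substitution: /ɹ/ → /l/, giving /lglɪb/.
The consonants /l/, /g/, /b/ cannot be parsed into a legal (C)V(N) syllable (only a nasal (/m/, /n/, or /ŋ/) is licensed in coda position; onsets are limited to one consonant).
Inserting the epenthetic vowel yields /l/ → /la/, /g/ → /ga/, /b/ → /ba/.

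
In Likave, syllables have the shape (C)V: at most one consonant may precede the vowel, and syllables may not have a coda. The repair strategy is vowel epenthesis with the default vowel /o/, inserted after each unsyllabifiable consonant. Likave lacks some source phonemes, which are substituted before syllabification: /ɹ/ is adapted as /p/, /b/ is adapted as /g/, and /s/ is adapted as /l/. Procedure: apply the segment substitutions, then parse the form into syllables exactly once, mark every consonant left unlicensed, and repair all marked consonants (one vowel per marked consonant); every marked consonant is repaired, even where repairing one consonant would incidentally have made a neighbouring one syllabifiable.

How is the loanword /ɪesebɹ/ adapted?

ɪelegopo

Substitution: /s/ → /l/, /b/ → /g/, /ɹ/ → /p/, giving /ɪelegp/.
Under (C)V, the unsyllabifiable consonants are /g/, /p/ (no codas are permitted; onsets are limited to one consonant).
Epenthesis after each stranded consonant: /g/ → /go/, /p/ → /po/.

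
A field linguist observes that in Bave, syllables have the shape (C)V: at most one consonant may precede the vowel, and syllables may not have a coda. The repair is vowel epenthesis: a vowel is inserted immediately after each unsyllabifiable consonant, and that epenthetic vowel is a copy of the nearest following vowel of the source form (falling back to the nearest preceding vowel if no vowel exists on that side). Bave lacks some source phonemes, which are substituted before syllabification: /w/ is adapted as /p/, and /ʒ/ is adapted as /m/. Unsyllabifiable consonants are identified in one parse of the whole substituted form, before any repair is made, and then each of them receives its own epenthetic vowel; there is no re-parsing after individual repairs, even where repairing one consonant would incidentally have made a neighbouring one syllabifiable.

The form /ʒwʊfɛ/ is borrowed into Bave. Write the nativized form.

Substitution: /ʒ/ → /m/, /w/ → /p/, giving /mpʊfɛ/.
Under (C)V, the unsyllabifiable consonants are /m/ (no codas are permitted; onsets are limited to one consonant).
Inserting the epenthetic vowel yields /m/ → /mʊ/.

mʊpʊfɛ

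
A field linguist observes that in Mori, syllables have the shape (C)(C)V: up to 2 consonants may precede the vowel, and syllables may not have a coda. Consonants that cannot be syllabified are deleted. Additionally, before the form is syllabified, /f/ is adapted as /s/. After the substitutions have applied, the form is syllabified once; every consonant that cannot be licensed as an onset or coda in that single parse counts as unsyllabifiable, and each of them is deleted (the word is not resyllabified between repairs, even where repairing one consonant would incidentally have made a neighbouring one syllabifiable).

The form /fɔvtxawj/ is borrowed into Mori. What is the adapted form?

Substitution: /f/ → /s/, giving /sɔvtxawj/.
The consonants /v/, /w/, /j/ cannot be parsed into a legal (C)(C)V syllable (no codas are permitted; onsets may contain at most 2 consonants).
Deletion applies to /v/, /w/, /j/.

sɔtxa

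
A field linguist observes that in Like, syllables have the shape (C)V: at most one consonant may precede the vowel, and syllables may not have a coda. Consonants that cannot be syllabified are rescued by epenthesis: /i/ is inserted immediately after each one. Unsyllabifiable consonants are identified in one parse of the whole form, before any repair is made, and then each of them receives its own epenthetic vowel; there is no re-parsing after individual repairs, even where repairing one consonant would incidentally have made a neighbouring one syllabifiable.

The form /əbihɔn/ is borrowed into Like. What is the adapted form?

əbihɔni

The consonants /n/ cannot be parsed into a legal (C)V syllable (no codas are permitted; onsets are limited to one consonant).
Epenthesis after each stranded consonant: /n/ → /ni/.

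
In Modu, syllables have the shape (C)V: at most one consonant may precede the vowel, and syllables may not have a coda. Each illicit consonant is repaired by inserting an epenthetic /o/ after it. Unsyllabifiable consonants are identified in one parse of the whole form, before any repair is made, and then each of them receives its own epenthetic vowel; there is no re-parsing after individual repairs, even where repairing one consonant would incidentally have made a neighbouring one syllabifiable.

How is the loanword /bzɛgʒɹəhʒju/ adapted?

bozɛgoʒoɹəhoʒoju

The consonants /b/, /g/, /ʒ/, /h/, /ʒ/ cannot be parsed into a legal (C)V syllable (no codas are permitted; onsets are limited to one consonant).
Epenthesis after each stranded consonant: /b/ → /bo/, /g/ → /go/, /ʒ/ → /ʒo/, /h/ → /ho/, /ʒ/ → /ʒo/.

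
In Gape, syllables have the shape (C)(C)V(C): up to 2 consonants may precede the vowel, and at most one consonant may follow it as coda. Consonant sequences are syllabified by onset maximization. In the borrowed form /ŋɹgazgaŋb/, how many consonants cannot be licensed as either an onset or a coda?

The consonants /ŋ/, /b/ cannot be parsed into a legal (C)(C)V(C) syllable (at most one coda consonant is licensed; onsets may contain at most 2 consonants).

2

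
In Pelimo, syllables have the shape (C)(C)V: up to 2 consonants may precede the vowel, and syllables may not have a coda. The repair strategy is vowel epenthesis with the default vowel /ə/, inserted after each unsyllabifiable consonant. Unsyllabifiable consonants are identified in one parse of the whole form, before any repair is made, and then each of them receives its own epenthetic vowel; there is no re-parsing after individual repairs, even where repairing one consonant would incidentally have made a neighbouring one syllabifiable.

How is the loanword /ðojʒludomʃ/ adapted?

ðojəʒludoməʃə

The consonants /j/, /m/, /ʃ/ cannot be parsed into a legal (C)(C)V syllable (no codas are permitted; onsets may contain at most 2 consonants).
Epenthesis after each stranded consonant: /j/ → /jə/, /m/ → /mə/, /ʃ/ → /ʃə/.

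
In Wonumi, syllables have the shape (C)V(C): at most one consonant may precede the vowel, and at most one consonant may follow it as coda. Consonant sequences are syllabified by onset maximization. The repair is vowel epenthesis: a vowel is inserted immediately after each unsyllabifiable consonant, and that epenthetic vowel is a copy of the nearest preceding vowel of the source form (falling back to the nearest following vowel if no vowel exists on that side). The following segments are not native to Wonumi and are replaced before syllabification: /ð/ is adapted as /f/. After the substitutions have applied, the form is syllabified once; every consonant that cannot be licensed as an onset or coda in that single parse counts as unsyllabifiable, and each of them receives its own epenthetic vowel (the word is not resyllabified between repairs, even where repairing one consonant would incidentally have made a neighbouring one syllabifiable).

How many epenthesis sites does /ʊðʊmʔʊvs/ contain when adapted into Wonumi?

1

After substitution the input is /ʊfʊmʔʊvs/.
The unsyllabifiable consonants are /s/; each receives one epenthetic vowel.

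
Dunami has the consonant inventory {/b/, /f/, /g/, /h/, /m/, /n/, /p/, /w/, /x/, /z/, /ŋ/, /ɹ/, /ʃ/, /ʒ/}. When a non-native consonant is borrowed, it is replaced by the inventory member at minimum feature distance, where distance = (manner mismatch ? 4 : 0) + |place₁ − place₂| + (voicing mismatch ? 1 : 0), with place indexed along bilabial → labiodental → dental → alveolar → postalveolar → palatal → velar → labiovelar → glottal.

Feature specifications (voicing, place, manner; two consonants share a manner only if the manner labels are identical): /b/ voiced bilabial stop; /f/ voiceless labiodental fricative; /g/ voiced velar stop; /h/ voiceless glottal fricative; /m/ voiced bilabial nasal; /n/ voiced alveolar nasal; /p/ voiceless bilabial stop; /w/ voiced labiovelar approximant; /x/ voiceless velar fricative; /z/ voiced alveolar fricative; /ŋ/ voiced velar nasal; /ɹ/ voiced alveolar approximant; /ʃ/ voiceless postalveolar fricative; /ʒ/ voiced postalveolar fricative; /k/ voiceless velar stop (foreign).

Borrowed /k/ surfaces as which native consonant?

/g/ is closest: same manner (stop), place distance 0 (velar→velar), voicing differs (+1); total 1. Next closest is /x/ at distance 4.

g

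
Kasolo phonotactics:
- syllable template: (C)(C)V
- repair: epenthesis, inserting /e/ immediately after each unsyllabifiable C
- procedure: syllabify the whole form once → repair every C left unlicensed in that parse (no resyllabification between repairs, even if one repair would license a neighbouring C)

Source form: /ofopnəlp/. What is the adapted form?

ofopnəlepe

The consonants /l/, /p/ cannot be parsed into a legal (C)(C)V syllable (no codas are permitted; onsets may contain at most 2 consonants).
Each unlicensed consonant becomes the onset of a new syllable: /l/ → /le/, /p/ → /pe/.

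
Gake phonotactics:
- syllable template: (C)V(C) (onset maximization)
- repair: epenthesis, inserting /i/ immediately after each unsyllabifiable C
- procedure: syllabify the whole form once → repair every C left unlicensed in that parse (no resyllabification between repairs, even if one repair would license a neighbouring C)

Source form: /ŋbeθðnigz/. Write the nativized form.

ŋibeθðinigzi

Syllabifying with onset maximization leaves /ŋ/, /ð/, /z/ stranded (at most one coda consonant is licensed; onsets are limited to one consonant).
Epenthesis after each stranded consonant: /ŋ/ → /ŋi/, /ð/ → /ði/, /z/ → /zi/.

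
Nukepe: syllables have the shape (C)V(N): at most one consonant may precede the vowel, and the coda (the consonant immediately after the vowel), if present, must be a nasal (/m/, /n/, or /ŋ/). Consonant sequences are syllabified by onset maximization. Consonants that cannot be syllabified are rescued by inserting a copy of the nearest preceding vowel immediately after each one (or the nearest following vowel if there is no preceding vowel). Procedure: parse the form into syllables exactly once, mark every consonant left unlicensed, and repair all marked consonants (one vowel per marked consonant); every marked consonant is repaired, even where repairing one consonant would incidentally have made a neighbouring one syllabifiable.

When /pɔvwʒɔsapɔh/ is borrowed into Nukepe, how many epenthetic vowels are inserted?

3

The unsyllabifiable consonants are /v/, /w/, /h/; each receives one epenthetic vowel.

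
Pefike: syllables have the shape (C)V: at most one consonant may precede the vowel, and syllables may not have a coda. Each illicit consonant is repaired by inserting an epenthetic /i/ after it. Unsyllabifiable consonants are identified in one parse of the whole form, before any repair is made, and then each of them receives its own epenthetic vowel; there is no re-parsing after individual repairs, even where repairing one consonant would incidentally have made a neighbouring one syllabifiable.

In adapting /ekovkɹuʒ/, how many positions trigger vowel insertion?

3

The unsyllabifiable consonants are /v/, /k/, /ʒ/; each receives one epenthetic vowel.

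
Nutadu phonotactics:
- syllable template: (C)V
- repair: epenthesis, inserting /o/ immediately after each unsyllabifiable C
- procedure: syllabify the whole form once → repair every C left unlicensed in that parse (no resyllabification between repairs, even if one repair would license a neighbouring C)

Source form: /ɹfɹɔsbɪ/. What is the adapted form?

Under (C)V, the unsyllabifiable consonants are /ɹ/, /f/, /s/ (no codas are permitted; onsets are limited to one consonant).
Each unlicensed consonant becomes the onset of a new syllable: /ɹ/ → /ɹo/, /f/ → /fo/, /s/ → /so/.

ɹofoɹɔsobɪ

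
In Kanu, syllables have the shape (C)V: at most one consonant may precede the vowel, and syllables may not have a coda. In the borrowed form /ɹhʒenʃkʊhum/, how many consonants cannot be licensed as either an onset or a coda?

5

The consonants /ɹ/, /h/, /n/, /ʃ/, /m/ cannot be parsed into a legal (C)V syllable (no codas are permitted; onsets are limited to one consonant).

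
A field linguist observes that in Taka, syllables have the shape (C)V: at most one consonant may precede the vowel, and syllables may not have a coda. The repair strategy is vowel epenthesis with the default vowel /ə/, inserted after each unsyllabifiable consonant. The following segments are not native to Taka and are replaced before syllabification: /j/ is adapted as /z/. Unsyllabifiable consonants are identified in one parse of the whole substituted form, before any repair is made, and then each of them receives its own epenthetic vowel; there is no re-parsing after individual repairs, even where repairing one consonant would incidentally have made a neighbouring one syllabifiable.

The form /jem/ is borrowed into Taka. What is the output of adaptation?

Substitution: /j/ → /z/, giving /zem/.
Syllabifying with onset maximization leaves /m/ stranded (no codas are permitted; onsets are limited to one consonant).
Each unlicensed consonant becomes the onset of a new syllable: /m/ → /mə/.

zemə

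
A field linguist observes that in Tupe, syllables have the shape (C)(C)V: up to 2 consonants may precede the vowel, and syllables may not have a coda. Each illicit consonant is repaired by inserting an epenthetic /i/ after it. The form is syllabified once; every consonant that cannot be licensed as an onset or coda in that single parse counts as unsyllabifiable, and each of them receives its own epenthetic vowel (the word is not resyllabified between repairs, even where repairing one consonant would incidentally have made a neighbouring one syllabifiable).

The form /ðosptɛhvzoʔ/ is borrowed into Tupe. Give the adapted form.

The consonants /s/, /h/, /ʔ/ cannot be parsed into a legal (C)(C)V syllable (no codas are permitted; onsets may contain at most 2 consonants).
Each unlicensed consonant becomes the onset of a new syllable: /s/ → /si/, /h/ → /hi/, /ʔ/ → /ʔi/.

ðosiptɛhivzoʔi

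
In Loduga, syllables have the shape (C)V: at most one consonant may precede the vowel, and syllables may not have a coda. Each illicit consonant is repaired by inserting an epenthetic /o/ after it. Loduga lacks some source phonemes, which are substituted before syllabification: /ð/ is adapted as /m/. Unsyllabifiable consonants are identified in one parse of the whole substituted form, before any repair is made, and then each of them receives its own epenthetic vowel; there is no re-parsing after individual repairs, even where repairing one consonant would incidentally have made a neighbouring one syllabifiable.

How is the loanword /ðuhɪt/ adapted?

muhɪto

Substitution: /ð/ → /m/, giving /muhɪt/.
The consonants /t/ cannot be parsed into a legal (C)V syllable (no codas are permitted; onsets are limited to one consonant).
Inserting the epenthetic vowel yields /t/ → /to/.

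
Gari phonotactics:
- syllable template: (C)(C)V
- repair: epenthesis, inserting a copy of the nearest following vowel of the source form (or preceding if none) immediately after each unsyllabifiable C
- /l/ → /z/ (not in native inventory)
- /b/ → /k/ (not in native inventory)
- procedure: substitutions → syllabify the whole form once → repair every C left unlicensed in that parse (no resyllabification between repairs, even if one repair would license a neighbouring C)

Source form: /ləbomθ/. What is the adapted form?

Substitution: /l/ → /z/, /b/ → /k/, giving /zəkomθ/.
Syllabifying with onset maximization leaves /m/, /θ/ stranded (no codas are permitted; onsets may contain at most 2 consonants).
Inserting the epenthetic vowel yields /m/ → /mo/, /θ/ → /θo/.

zəkomoθo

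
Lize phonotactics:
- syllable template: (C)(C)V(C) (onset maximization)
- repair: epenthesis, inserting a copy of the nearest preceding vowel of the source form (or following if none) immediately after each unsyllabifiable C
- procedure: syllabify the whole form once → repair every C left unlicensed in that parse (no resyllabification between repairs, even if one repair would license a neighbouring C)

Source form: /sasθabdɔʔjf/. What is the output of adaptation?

The consonants /j/, /f/ cannot be parsed into a legal (C)(C)V(C) syllable (at most one coda consonant is licensed; onsets may contain at most 2 consonants).
Inserting the epenthetic vowel yields /j/ → /jɔ/, /f/ → /fɔ/.

sasθabdɔʔjɔfɔ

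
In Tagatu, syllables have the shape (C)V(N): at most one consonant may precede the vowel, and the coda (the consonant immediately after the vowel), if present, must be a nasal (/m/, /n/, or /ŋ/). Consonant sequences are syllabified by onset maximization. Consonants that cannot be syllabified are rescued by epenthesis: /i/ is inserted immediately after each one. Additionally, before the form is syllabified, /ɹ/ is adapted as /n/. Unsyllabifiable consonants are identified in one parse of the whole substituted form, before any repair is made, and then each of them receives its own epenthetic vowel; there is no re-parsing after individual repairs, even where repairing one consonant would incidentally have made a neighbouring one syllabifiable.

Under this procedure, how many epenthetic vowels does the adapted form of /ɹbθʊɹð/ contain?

After substitution the input is /nbθʊnð/.
The unsyllabifiable consonants are /n/, /b/, /ð/; each receives one epenthetic vowel.

3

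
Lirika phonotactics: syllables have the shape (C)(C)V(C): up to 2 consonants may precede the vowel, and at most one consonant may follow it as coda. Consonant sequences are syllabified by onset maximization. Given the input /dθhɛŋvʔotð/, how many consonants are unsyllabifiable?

Syllabifying with onset maximization leaves /d/, /ð/ stranded (at most one coda consonant is licensed; onsets may contain at most 2 consonants).

2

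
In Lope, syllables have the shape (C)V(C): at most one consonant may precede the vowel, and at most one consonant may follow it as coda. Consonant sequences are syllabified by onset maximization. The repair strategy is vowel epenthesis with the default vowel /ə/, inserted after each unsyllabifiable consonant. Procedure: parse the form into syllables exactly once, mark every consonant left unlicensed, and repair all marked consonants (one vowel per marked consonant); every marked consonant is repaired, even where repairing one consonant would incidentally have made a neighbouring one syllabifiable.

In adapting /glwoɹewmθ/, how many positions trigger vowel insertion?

4

The unsyllabifiable consonants are /g/, /l/, /m/, /θ/; each receives one epenthetic vowel.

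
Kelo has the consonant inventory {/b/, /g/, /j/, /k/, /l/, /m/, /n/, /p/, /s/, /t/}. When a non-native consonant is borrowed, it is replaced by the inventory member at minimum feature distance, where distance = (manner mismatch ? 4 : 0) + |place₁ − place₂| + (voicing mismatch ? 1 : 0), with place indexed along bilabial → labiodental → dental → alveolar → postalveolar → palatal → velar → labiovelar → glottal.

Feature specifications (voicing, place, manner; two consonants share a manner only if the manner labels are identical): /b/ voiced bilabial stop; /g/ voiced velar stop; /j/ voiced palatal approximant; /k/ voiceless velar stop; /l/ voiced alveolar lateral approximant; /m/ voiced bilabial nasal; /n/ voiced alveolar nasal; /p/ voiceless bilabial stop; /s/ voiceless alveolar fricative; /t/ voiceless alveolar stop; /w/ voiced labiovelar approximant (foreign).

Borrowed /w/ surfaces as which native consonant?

/j/ is closest: same manner (approximant), place distance 2 (labiovelar→palatal), same voicing; total 2. Next closest is /g/ at distance 5.

j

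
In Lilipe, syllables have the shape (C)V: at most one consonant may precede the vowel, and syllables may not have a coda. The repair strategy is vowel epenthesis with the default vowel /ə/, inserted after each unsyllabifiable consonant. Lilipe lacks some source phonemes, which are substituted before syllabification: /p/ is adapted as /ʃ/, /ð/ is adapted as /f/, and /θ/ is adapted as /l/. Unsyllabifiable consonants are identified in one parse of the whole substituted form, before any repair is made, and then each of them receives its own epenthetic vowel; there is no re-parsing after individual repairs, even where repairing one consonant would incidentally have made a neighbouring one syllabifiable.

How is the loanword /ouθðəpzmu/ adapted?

ouləfəʃəzəmu

Substitution: /θ/ → /l/, /ð/ → /f/, /p/ → /ʃ/, giving /oulfəʃzmu/.
Under (C)V, the unsyllabifiable consonants are /l/, /ʃ/, /z/ (no codas are permitted; onsets are limited to one consonant).
Inserting the epenthetic vowel yields /l/ → /lə/, /ʃ/ → /ʃə/, /z/ → /zə/.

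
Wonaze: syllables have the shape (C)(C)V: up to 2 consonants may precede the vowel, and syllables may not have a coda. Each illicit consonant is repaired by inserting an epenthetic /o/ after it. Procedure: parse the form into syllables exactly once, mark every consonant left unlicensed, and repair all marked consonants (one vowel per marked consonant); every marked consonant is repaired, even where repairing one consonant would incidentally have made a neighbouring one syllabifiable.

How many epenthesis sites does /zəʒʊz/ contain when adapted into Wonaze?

1

The unsyllabifiable consonants are /z/; each receives one epenthetic vowel.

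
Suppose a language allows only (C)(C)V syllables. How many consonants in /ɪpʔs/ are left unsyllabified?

3

Syllabifying with onset maximization leaves /p/, /ʔ/, /s/ stranded (no codas are permitted; onsets may contain at most 2 consonants).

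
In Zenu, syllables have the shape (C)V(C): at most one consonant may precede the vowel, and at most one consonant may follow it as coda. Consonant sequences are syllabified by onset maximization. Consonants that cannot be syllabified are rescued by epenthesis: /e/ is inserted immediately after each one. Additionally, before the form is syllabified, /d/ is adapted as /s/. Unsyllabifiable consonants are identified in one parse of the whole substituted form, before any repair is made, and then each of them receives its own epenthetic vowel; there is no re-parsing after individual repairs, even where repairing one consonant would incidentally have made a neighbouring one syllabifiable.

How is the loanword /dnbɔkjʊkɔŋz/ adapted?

Substitution: /d/ → /s/, giving /snbɔkjʊkɔŋz/.
Syllabifying with onset maximization leaves /s/, /n/, /z/ stranded (at most one coda consonant is licensed; onsets are limited to one consonant).
Epenthesis after each stranded consonant: /s/ → /se/, /n/ → /ne/, /z/ → /ze/.

senebɔkjʊkɔŋze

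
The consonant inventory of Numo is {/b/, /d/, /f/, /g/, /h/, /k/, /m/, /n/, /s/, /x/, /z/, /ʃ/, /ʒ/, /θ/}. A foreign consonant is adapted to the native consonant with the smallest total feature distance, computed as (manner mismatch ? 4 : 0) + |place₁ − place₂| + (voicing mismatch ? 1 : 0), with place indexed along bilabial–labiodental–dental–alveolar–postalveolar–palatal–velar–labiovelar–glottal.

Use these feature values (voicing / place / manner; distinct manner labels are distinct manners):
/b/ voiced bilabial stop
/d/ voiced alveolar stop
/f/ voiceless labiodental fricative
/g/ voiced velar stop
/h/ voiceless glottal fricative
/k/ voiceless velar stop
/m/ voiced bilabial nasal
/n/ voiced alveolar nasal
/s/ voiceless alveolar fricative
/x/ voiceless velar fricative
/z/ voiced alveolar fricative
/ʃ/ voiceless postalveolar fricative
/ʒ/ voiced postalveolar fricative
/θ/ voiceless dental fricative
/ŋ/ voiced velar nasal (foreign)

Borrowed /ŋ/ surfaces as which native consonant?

n

/n/ is closest: same manner (nasal), place distance 3 (velar→alveolar), same voicing; total 3. Next closest is /g/ at distance 4.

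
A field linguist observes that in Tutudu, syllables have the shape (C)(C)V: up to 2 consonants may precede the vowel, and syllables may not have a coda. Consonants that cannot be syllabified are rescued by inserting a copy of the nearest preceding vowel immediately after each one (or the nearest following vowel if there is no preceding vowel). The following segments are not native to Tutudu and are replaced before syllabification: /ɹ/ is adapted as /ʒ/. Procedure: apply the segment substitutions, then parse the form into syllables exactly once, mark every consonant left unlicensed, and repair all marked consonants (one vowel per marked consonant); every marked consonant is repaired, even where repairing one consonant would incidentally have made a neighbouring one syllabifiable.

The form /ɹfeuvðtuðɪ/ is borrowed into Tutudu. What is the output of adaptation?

ʒfeuvuðtuðɪ

Substitution: /ɹ/ → /ʒ/, giving /ʒfeuvðtuðɪ/.
Under (C)(C)V, the unsyllabifiable consonants are /v/ (no codas are permitted; onsets may contain at most 2 consonants).
Each unlicensed consonant becomes the onset of a new syllable: /v/ → /vu/.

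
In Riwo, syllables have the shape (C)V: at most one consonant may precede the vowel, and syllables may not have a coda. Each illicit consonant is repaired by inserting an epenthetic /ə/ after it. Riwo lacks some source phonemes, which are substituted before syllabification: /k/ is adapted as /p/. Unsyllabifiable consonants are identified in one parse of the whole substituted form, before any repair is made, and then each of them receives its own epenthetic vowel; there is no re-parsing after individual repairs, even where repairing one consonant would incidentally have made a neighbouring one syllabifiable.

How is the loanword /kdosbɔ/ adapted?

pədosəbɔ

Substitution: /k/ → /p/, giving /pdosbɔ/.
Syllabifying with onset maximization leaves /p/, /s/ stranded (no codas are permitted; onsets are limited to one consonant).
Epenthesis after each stranded consonant: /p/ → /pə/, /s/ → /sə/.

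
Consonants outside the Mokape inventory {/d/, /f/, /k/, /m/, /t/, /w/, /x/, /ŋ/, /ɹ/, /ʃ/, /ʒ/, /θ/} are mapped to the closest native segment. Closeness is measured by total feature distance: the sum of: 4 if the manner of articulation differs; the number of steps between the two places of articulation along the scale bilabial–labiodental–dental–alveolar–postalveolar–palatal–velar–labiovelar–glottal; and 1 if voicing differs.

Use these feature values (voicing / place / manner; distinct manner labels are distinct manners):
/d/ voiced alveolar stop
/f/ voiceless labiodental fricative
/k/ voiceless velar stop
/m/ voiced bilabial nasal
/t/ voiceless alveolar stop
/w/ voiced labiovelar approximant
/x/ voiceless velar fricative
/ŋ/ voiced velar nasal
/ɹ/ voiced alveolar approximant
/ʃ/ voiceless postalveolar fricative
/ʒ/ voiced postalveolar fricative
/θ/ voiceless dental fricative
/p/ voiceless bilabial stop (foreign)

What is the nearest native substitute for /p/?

/t/ is closest: same manner (stop), place distance 3 (bilabial→alveolar), same voicing; total 3. Next closest is /d/ at distance 4.

t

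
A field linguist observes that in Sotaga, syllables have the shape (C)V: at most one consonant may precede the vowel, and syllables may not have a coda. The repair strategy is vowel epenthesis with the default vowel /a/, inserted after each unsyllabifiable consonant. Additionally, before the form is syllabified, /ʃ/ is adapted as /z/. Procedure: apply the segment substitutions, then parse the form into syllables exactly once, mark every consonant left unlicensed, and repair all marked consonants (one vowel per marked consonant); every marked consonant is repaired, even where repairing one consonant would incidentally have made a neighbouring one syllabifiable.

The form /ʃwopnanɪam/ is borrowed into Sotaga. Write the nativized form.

zawopananɪama

Substitution: /ʃ/ → /z/, giving /zwopnanɪam/.
The consonants /z/, /p/, /m/ cannot be parsed into a legal (C)V syllable (no codas are permitted; onsets are limited to one consonant).
Inserting the epenthetic vowel yields /z/ → /za/, /p/ → /pa/, /m/ → /ma/.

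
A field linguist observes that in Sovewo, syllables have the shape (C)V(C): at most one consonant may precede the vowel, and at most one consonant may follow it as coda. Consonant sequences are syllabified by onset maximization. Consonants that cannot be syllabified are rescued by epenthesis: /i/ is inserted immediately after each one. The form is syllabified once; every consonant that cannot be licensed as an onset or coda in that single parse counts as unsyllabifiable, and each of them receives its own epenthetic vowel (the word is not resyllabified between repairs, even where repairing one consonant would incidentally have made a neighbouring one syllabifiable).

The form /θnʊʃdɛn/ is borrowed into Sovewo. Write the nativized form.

θinʊʃdɛn

Under (C)V(C), the unsyllabifiable consonants are /θ/ (at most one coda consonant is licensed; onsets are limited to one consonant).
Inserting the epenthetic vowel yields /θ/ → /θi/.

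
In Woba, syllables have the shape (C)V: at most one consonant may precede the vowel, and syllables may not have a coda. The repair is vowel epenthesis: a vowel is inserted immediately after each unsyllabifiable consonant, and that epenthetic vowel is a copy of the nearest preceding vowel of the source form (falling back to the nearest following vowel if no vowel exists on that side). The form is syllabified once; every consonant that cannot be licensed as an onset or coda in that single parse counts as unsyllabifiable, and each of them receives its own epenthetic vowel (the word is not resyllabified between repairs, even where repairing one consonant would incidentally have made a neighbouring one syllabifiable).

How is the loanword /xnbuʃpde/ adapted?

The consonants /x/, /n/, /ʃ/, /p/ cannot be parsed into a legal (C)V syllable (no codas are permitted; onsets are limited to one consonant).
Inserting the epenthetic vowel yields /x/ → /xu/, /n/ → /nu/, /ʃ/ → /ʃu/, /p/ → /pu/.

xunubuʃupude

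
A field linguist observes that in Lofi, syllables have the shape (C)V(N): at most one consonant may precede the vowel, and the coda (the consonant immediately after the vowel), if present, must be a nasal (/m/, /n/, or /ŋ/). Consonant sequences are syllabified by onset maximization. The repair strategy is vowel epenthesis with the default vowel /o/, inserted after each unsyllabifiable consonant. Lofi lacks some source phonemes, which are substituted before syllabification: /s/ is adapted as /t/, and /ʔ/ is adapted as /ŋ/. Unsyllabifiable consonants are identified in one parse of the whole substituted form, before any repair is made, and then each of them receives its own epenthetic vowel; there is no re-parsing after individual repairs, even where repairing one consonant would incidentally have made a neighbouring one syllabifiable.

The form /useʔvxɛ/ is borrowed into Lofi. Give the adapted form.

Substitution: /s/ → /t/, /ʔ/ → /ŋ/, giving /uteŋvxɛ/.
Syllabifying with onset maximization leaves /v/ stranded (only a nasal (/m/, /n/, or /ŋ/) is licensed in coda position; onsets are limited to one consonant).
Epenthesis after each stranded consonant: /v/ → /vo/.

uteŋvoxɛ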